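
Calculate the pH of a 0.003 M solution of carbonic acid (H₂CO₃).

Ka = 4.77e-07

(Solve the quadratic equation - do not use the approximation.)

x² + Ka×x - Ka×C = 0. Using quadratic formula: [H⁺] = 3.7591e-05

pH = 4.42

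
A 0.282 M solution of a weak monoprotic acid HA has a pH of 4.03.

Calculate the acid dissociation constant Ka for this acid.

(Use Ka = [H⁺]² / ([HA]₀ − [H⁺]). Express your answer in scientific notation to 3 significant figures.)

[H⁺] = 10^(−pH) = 10^(−4.03) = 9.333e-05 M. For HA ⇌ H⁺ + A⁻, Ka = [H⁺][A⁻]/[HA] = [H⁺]² / ([HA]₀ − [H⁺]) = (9.333e-05)² / (0.282 − 9.333e-05) = 3.09e-08.

K_a = 3.09e-08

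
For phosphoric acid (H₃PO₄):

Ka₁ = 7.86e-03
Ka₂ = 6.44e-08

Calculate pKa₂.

pKa₂ = -log(Ka₂) = -log(6.44e-08) = 7.19.

pK_{a2} = 7.19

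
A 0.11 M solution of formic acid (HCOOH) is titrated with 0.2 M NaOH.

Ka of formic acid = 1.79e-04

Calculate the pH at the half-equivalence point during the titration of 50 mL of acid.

At half-equivalence [HA] = [A⁻], so Henderson-Hasselbalch gives pH = pKa = -log(1.79e-04) = 3.75.

pH = pKa = 3.75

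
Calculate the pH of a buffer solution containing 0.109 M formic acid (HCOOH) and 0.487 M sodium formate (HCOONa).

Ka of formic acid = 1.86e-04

pKa = -log(1.86e-04) = 3.73. pH = pKa + log([A⁻]/[HA]) = 3.73 + log(0.487/0.109)

pH = 4.38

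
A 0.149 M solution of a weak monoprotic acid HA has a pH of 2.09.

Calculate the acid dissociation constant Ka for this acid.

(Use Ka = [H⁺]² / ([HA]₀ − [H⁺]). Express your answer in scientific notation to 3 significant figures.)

[H⁺] = 10^(−pH) = 10^(−2.09) = 8.128e-03 M. For HA ⇌ H⁺ + A⁻, Ka = [H⁺][A⁻]/[HA] = [H⁺]² / ([HA]₀ − [H⁺]) = (8.128e-03)² / (0.149 − 8.128e-03) = 4.69e-04.

K_a = 4.69e-04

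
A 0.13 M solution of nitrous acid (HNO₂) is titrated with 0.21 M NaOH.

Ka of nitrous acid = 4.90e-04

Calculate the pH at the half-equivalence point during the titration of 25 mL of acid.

At half-equivalence [HA] = [A⁻], so Henderson-Hasselbalch gives pH = pKa = -log(4.90e-04) = 3.31.

pH = pKa = 3.31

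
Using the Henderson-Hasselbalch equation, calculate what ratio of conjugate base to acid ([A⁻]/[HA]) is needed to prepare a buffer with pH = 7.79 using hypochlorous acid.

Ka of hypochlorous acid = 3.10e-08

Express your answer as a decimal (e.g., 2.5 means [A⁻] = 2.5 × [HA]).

pKa = -log(3.10e-08) = 7.5086. pH = pKa + log([A⁻]/[HA]), so log([A⁻]/[HA]) = pH − pKa = 7.79 − 7.5086 = 0.2814. [A⁻]/[HA] = 10^(0.2814) = 1.91

[A⁻]/[HA] = 1.91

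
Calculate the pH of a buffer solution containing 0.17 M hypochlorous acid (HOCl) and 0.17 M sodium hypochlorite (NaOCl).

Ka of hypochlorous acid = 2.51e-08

pKa = -log(2.51e-08) = 7.60. pH = pKa + log([A⁻]/[HA]) = 7.60 + log(0.17/0.17)

pH = 7.60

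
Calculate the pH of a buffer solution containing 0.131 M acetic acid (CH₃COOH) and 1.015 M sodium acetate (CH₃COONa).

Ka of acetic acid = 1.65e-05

pKa = -log(1.65e-05) = 4.78. pH = pKa + log([A⁻]/[HA]) = 4.78 + log(1.015/0.131)

pH = 5.67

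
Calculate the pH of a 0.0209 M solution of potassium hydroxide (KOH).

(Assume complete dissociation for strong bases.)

[OH⁻] = 0.0209 M for strong base. pOH = -log[OH⁻] = 1.68, pH = 14 - pOH

pH = 12.32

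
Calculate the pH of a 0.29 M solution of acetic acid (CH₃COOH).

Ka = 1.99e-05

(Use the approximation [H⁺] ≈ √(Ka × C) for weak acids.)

[H⁺] = √(Ka × C) = √(1.99e-05 × 0.29) = 2.4023e-03. pH = -log(2.4023e-03)

pH = 2.62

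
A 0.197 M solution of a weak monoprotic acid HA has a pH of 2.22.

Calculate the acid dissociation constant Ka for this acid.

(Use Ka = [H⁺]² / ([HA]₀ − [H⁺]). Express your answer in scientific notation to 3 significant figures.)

[H⁺] = 10^(−pH) = 10^(−2.22) = 6.026e-03 M. For HA ⇌ H⁺ + A⁻, Ka = [H⁺][A⁻]/[HA] = [H⁺]² / ([HA]₀ − [H⁺]) = (6.026e-03)² / (0.197 − 6.026e-03) = 1.90e-04.

K_a = 1.90e-04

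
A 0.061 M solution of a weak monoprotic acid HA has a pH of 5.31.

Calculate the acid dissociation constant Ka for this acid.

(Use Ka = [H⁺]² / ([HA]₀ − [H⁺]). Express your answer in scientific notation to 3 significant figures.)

[H⁺] = 10^(−pH) = 10^(−5.31) = 4.898e-06 M. For HA ⇌ H⁺ + A⁻, Ka = [H⁺][A⁻]/[HA] = [H⁺]² / ([HA]₀ − [H⁺]) = (4.898e-06)² / (0.061 − 4.898e-06) = 3.93e-10.

K_a = 3.93e-10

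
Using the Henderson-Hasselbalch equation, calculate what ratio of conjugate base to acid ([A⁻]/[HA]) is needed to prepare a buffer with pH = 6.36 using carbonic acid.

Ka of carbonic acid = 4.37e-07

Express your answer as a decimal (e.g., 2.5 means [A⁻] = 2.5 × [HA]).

pKa = -log(4.37e-07) = 6.3595. pH = pKa + log([A⁻]/[HA]), so log([A⁻]/[HA]) = pH − pKa = 6.36 − 6.3595 = 0.0005. [A⁻]/[HA] = 10^(0.0005) = 1.00

[A⁻]/[HA] = 1.00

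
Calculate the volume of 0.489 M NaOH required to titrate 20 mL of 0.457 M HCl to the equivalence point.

At equivalence: moles acid = moles base. moles HCl = 0.457 × 20/1000 = 0.00914 mol. V_base = moles / 0.489 × 1000 = 18.7 mL.

V_{base} = 18.7 mL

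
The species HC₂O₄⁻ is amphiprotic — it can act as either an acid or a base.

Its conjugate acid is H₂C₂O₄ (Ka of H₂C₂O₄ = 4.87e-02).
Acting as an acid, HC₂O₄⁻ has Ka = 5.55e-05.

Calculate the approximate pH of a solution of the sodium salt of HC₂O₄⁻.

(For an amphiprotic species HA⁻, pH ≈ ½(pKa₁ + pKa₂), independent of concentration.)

pKa₁ = -log(4.87e-02) = 1.31; pKa₂ = -log(5.55e-05) = 4.26. For an amphiprotic species, pH ≈ ½(pKa₁ + pKa₂) = ½(1.31 + 4.26) = 2.78.

pH = 2.78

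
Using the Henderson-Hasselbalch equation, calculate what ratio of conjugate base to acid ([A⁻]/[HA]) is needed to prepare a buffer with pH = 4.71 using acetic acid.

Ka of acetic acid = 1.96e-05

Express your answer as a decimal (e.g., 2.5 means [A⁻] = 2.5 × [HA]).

pKa = -log(1.96e-05) = 4.7077. pH = pKa + log([A⁻]/[HA]), so log([A⁻]/[HA]) = pH − pKa = 4.71 − 4.7077 = 0.0023. [A⁻]/[HA] = 10^(0.0023) = 1.01

[A⁻]/[HA] = 1.01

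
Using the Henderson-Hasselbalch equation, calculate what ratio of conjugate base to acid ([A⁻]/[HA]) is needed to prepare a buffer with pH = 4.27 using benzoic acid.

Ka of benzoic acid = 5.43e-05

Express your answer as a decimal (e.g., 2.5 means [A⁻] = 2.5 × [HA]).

pKa = -log(5.43e-05) = 4.2652. pH = pKa + log([A⁻]/[HA]), so log([A⁻]/[HA]) = pH − pKa = 4.27 − 4.2652 = 0.0048. [A⁻]/[HA] = 10^(0.0048) = 1.01

[A⁻]/[HA] = 1.01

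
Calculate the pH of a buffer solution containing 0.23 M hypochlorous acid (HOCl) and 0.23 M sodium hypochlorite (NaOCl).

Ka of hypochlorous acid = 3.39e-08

pKa = -log(3.39e-08) = 7.47. pH = pKa + log([A⁻]/[HA]) = 7.47 + log(0.23/0.23)

pH = 7.47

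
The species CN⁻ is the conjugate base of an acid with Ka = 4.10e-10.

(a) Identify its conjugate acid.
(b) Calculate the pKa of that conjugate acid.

(a) The conjugate acid is formed by adding one H⁺ to CN⁻, giving HCN. (b) pKa = -log(Ka) = -log(4.10e-10) = 9.39.

Conjugate acid: HCN; pK_a = 9.39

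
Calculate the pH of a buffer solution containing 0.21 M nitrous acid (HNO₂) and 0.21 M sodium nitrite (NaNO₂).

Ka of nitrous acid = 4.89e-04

pKa = -log(4.89e-04) = 3.31. pH = pKa + log([A⁻]/[HA]) = 3.31 + log(0.21/0.21)

pH = 3.31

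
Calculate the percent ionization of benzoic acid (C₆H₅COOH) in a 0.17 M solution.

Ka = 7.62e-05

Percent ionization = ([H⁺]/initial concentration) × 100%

Using Ka equilibrium: x² + Ka×x - Ka×C = 0. Solving: [H⁺] = 3.5613e-03. Percent = (3.5613e-03/0.17) × 100

Percent ionization = 2.09%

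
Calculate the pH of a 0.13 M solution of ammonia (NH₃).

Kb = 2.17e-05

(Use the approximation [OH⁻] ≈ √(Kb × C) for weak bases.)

[OH⁻] = √(Kb × C) = √(2.17e-05 × 0.13) = 1.6796e-03. pOH = 2.77, pH = 14 - pOH

pH = 11.23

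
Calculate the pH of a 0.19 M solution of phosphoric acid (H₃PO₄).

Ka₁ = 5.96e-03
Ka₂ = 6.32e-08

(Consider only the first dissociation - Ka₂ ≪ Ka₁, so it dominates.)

First dissociation dominates. From Ka₁ = [H⁺][HA⁻]/[H₂A], x² + Ka₁·x − Ka₁·C = 0 with C = 0.19 M and Ka₁ = 5.96e-03. Solving: [H⁺] = (−Ka₁ + √(Ka₁² + 4·Ka₁·C)) / 2 = 3.0803e-02 M. pH = -log(3.0803e-02) = 1.51.

pH = 1.51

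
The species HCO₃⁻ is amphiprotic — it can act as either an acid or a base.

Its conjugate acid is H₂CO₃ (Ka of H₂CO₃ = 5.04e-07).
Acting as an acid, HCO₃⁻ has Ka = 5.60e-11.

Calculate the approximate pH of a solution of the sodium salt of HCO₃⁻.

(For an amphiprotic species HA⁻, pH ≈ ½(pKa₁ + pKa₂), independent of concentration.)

pKa₁ = -log(5.04e-07) = 6.30; pKa₂ = -log(5.60e-11) = 10.25. For an amphiprotic species, pH ≈ ½(pKa₁ + pKa₂) = ½(6.30 + 10.25) = 8.27.

pH = 8.27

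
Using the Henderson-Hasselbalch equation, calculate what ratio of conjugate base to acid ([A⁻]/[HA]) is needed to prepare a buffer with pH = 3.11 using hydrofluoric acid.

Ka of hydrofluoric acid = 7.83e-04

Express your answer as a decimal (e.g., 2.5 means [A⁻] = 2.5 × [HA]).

pKa = -log(7.83e-04) = 3.1062. pH = pKa + log([A⁻]/[HA]), so log([A⁻]/[HA]) = pH − pKa = 3.11 − 3.1062 = 0.0038. [A⁻]/[HA] = 10^(0.0038) = 1.01

[A⁻]/[HA] = 1.01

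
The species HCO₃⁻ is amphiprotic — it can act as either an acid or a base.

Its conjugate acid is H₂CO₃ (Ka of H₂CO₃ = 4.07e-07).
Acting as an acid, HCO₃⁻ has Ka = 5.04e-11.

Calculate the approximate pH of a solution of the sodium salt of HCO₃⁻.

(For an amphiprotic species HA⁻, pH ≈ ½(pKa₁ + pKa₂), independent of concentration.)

pKa₁ = -log(4.07e-07) = 6.39; pKa₂ = -log(5.04e-11) = 10.30. For an amphiprotic species, pH ≈ ½(pKa₁ + pKa₂) = ½(6.39 + 10.30) = 8.34.

pH = 8.34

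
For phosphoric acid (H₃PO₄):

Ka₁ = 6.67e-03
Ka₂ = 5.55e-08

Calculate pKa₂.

pKa₂ = -log(Ka₂) = -log(5.55e-08) = 7.26.

pK_{a2} = 7.26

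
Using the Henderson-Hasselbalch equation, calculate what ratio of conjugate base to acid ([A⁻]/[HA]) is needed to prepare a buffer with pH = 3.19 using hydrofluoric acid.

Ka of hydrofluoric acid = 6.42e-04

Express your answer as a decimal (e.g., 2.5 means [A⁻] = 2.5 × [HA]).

pKa = -log(6.42e-04) = 3.1925. pH = pKa + log([A⁻]/[HA]), so log([A⁻]/[HA]) = pH − pKa = 3.19 − 3.1925 = -0.0025. [A⁻]/[HA] = 10^(-0.0025) = 0.994

[A⁻]/[HA] = 0.994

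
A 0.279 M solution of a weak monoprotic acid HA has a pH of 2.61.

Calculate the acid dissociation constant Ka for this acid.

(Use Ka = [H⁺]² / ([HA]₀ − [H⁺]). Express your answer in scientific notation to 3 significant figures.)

[H⁺] = 10^(−pH) = 10^(−2.61) = 2.455e-03 M. For HA ⇌ H⁺ + A⁻, Ka = [H⁺][A⁻]/[HA] = [H⁺]² / ([HA]₀ − [H⁺]) = (2.455e-03)² / (0.279 − 2.455e-03) = 2.18e-05.

K_a = 2.18e-05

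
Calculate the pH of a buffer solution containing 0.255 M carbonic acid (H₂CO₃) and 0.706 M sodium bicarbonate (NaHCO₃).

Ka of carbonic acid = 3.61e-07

pKa = -log(3.61e-07) = 6.44. pH = pKa + log([A⁻]/[HA]) = 6.44 + log(0.706/0.255)

pH = 6.88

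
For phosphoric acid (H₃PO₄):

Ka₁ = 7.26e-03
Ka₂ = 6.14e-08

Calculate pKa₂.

pKa₂ = -log(Ka₂) = -log(6.14e-08) = 7.21.

pK_{a2} = 7.21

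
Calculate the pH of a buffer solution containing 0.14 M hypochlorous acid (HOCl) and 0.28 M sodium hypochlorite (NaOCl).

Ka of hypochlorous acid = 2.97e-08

pKa = -log(2.97e-08) = 7.53. pH = pKa + log([A⁻]/[HA]) = 7.53 + log(0.28/0.14)

pH = 7.83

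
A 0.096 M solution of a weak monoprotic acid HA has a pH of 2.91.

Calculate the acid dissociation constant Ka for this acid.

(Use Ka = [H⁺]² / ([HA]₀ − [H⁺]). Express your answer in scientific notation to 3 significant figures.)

[H⁺] = 10^(−pH) = 10^(−2.91) = 1.230e-03 M. For HA ⇌ H⁺ + A⁻, Ka = [H⁺][A⁻]/[HA] = [H⁺]² / ([HA]₀ − [H⁺]) = (1.230e-03)² / (0.096 − 1.230e-03) = 1.60e-05.

K_a = 1.60e-05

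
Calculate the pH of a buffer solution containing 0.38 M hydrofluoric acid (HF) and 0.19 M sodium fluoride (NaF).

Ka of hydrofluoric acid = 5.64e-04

pKa = -log(5.64e-04) = 3.25. pH = pKa + log([A⁻]/[HA]) = 3.25 + log(0.19/0.38)

pH = 2.95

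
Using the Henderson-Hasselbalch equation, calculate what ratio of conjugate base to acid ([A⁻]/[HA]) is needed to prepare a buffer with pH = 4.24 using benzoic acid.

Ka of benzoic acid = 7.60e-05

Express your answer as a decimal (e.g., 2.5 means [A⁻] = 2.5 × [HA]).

pKa = -log(7.60e-05) = 4.1192. pH = pKa + log([A⁻]/[HA]), so log([A⁻]/[HA]) = pH − pKa = 4.24 − 4.1192 = 0.1208. [A⁻]/[HA] = 10^(0.1208) = 1.32

[A⁻]/[HA] = 1.32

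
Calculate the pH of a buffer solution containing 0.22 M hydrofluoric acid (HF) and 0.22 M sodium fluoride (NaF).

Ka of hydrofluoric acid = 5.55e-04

pKa = -log(5.55e-04) = 3.26. pH = pKa + log([A⁻]/[HA]) = 3.26 + log(0.22/0.22)

pH = 3.26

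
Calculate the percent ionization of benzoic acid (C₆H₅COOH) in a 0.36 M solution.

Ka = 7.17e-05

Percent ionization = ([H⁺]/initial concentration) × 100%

Using Ka equilibrium: x² + Ka×x - Ka×C = 0. Solving: [H⁺] = 5.0448e-03. Percent = (5.0448e-03/0.36) × 100

Percent ionization = 1.4%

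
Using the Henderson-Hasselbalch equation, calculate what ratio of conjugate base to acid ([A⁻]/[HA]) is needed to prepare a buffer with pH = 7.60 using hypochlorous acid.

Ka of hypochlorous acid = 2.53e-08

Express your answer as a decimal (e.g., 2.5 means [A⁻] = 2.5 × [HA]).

pKa = -log(2.53e-08) = 7.5969. pH = pKa + log([A⁻]/[HA]), so log([A⁻]/[HA]) = pH − pKa = 7.60 − 7.5969 = 0.0031. [A⁻]/[HA] = 10^(0.0031) = 1.01

[A⁻]/[HA] = 1.01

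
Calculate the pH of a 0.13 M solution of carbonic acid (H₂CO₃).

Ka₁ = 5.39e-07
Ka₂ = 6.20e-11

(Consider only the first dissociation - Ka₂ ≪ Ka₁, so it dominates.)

First dissociation dominates. From Ka₁ = [H⁺][HA⁻]/[H₂A], x² + Ka₁·x − Ka₁·C = 0 with C = 0.13 M and Ka₁ = 5.39e-07. Solving: [H⁺] = (−Ka₁ + √(Ka₁² + 4·Ka₁·C)) / 2 = 2.6444e-04 M. pH = -log(2.6444e-04) = 3.58.

pH = 3.58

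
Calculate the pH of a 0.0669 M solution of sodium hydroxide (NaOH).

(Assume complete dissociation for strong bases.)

[OH⁻] = 0.0669 M for strong base. pOH = -log[OH⁻] = 1.17, pH = 14 - pOH

pH = 12.83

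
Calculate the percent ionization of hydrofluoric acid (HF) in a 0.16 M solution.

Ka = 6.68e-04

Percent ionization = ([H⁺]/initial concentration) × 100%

Using Ka equilibrium: x² + Ka×x - Ka×C = 0. Solving: [H⁺] = 1.0010e-02. Percent = (1.0010e-02/0.16) × 100

Percent ionization = 6.26%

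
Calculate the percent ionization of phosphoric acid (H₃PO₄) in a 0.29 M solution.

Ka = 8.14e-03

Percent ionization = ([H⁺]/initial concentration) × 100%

Using Ka equilibrium: x² + Ka×x - Ka×C = 0. Solving: [H⁺] = 4.4686e-02. Percent = (4.4686e-02/0.29) × 100

Percent ionization = 15.4%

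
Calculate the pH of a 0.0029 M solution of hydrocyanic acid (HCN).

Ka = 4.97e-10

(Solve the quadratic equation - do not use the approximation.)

x² + Ka×x - Ka×C = 0. Using quadratic formula: [H⁺] = 1.2003e-06

pH = 5.92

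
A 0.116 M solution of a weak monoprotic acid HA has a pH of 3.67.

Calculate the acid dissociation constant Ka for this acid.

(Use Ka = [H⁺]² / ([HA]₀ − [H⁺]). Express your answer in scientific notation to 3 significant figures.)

[H⁺] = 10^(−pH) = 10^(−3.67) = 2.138e-04 M. For HA ⇌ H⁺ + A⁻, Ka = [H⁺][A⁻]/[HA] = [H⁺]² / ([HA]₀ − [H⁺]) = (2.138e-04)² / (0.116 − 2.138e-04) = 3.95e-07.

K_a = 3.95e-07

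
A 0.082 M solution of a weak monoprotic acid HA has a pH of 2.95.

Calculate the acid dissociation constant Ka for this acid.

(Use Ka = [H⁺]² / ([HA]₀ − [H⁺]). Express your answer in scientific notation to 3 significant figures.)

[H⁺] = 10^(−pH) = 10^(−2.95) = 1.122e-03 M. For HA ⇌ H⁺ + A⁻, Ka = [H⁺][A⁻]/[HA] = [H⁺]² / ([HA]₀ − [H⁺]) = (1.122e-03)² / (0.082 − 1.122e-03) = 1.56e-05.

K_a = 1.56e-05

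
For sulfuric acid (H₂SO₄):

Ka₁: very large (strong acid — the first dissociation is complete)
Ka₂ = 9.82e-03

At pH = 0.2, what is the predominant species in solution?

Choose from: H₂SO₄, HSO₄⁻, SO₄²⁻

The first dissociation is complete, so H₂SO₄ itself is never the predominant species in water; pKa₂ = -log(9.82e-03) = 2.01. For a polyprotic acid the predominant species crosses at each pKa: below pKa_n the protonated form dominates, above it the deprotonated form does. At pH = 0.2, the predominant species is HSO₄⁻.

HSO₄⁻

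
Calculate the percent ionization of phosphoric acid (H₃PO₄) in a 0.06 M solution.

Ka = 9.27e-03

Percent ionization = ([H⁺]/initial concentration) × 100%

Using Ka equilibrium: x² + Ka×x - Ka×C = 0. Solving: [H⁺] = 1.9400e-02. Percent = (1.9400e-02/0.06) × 100

Percent ionization = 32.3%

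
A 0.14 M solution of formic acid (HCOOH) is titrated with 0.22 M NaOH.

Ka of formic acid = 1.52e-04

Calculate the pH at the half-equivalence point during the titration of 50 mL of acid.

At half-equivalence [HA] = [A⁻], so Henderson-Hasselbalch gives pH = pKa = -log(1.52e-04) = 3.82.

pH = pKa = 3.82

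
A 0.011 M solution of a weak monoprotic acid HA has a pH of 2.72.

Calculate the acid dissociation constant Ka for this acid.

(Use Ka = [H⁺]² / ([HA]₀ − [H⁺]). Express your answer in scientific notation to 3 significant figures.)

[H⁺] = 10^(−pH) = 10^(−2.72) = 1.905e-03 M. For HA ⇌ H⁺ + A⁻, Ka = [H⁺][A⁻]/[HA] = [H⁺]² / ([HA]₀ − [H⁺]) = (1.905e-03)² / (0.011 − 1.905e-03) = 3.99e-04.

K_a = 3.99e-04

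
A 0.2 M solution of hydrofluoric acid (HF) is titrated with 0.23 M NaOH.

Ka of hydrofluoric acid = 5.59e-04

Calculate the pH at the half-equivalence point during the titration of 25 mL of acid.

At half-equivalence [HA] = [A⁻], so Henderson-Hasselbalch gives pH = pKa = -log(5.59e-04) = 3.25.

pH = pKa = 3.25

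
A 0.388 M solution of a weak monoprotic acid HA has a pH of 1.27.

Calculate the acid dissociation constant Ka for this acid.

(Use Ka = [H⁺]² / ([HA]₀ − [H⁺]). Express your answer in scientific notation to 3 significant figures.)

[H⁺] = 10^(−pH) = 10^(−1.27) = 5.370e-02 M. For HA ⇌ H⁺ + A⁻, Ka = [H⁺][A⁻]/[HA] = [H⁺]² / ([HA]₀ − [H⁺]) = (5.370e-02)² / (0.388 − 5.370e-02) = 8.63e-03.

K_a = 8.63e-03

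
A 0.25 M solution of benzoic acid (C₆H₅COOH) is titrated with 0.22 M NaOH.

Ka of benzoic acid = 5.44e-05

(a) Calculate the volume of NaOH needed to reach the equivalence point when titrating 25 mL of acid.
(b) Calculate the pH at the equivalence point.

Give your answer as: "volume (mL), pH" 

moles acid = 0.25 × 25/1000 = 0.00625 mol; V_base = moles/0.22 × 1000 = 28.4 mL. At equivalence only the conjugate base is present: [A⁻] = 0.00625/0.053 = 1.1702e-01 M. Kb = Kw/Ka = 1.84e-10; [OH⁻] = √(Kb × [A⁻]) = 4.6380e-06; pOH = 5.33; pH = 14 - pOH = 8.67.

V = 28.4 mL, pH = 8.67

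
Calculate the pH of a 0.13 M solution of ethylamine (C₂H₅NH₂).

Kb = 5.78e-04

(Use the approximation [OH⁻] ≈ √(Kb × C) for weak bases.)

[OH⁻] = √(Kb × C) = √(5.78e-04 × 0.13) = 8.6683e-03. pOH = 2.06, pH = 14 - pOH

pH = 11.94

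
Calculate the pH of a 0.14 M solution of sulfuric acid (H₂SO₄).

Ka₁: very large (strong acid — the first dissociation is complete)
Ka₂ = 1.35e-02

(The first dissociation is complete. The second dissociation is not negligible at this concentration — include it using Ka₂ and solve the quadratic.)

First dissociation is complete: [H⁺]₀ = [HSO₄⁻]₀ = C = 0.14 M. Second dissociation HSO₄⁻ ⇌ H⁺ + SO₄²⁻: let x = [SO₄²⁻]. Ka₂ = (C + x)·x / (C − x) = 1.35e-02 → x² + (C + Ka₂)·x − Ka₂·C = 0 → x² + 0.15350·x − 1.890e-03 = 0. x = (−0.15350 + √(0.15350² + 4 × 1.890e-03)) / 2 = 1.1457e-02 M. [H⁺] = C + x = 0.14 + 1.1457e-02 = 1.5146e-01 M. pH = -log(1.5146e-01) = 0.82.

pH = 0.82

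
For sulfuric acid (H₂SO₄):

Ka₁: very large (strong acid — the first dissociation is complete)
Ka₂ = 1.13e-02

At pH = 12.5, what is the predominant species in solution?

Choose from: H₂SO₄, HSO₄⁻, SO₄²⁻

The first dissociation is complete, so H₂SO₄ itself is never the predominant species in water; pKa₂ = -log(1.13e-02) = 1.95. For a polyprotic acid the predominant species crosses at each pKa: below pKa_n the protonated form dominates, above it the deprotonated form does. At pH = 12.5, the predominant species is SO₄²⁻.

SO₄²⁻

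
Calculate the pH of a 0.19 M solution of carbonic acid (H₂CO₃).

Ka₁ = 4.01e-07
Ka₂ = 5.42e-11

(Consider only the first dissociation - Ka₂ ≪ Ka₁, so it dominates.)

First dissociation dominates. From Ka₁ = [H⁺][HA⁻]/[H₂A], x² + Ka₁·x − Ka₁·C = 0 with C = 0.19 M and Ka₁ = 4.01e-07. Solving: [H⁺] = (−Ka₁ + √(Ka₁² + 4·Ka₁·C)) / 2 = 2.7582e-04 M. pH = -log(2.7582e-04) = 3.56.

pH = 3.56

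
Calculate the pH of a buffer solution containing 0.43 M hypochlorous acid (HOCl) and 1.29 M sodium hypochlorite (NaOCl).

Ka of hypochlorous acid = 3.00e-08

pKa = -log(3.00e-08) = 7.52. pH = pKa + log([A⁻]/[HA]) = 7.52 + log(1.29/0.43)

pH = 8.00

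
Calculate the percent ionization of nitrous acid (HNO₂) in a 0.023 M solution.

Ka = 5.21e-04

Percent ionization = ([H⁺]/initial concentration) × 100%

Using Ka equilibrium: x² + Ka×x - Ka×C = 0. Solving: [H⁺] = 3.2109e-03. Percent = (3.2109e-03/0.023) × 100

Percent ionization = 14%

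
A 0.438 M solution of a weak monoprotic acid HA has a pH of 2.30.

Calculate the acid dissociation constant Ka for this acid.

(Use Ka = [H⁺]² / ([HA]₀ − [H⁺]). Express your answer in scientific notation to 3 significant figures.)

[H⁺] = 10^(−pH) = 10^(−2.30) = 5.012e-03 M. For HA ⇌ H⁺ + A⁻, Ka = [H⁺][A⁻]/[HA] = [H⁺]² / ([HA]₀ − [H⁺]) = (5.012e-03)² / (0.438 − 5.012e-03) = 5.80e-05.

K_a = 5.80e-05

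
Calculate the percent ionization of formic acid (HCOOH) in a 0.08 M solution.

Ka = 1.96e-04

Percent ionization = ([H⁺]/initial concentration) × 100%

Using Ka equilibrium: x² + Ka×x - Ka×C = 0. Solving: [H⁺] = 3.8630e-03. Percent = (3.8630e-03/0.08) × 100

Percent ionization = 4.83%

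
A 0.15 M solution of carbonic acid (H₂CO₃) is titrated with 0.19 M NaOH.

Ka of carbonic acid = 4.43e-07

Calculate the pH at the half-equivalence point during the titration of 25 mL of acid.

At half-equivalence [HA] = [A⁻], so Henderson-Hasselbalch gives pH = pKa = -log(4.43e-07) = 6.35.

pH = pKa = 6.35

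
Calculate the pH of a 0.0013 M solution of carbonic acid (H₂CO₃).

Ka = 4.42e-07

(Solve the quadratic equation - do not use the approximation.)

x² + Ka×x - Ka×C = 0. Using quadratic formula: [H⁺] = 2.3751e-05

pH = 4.62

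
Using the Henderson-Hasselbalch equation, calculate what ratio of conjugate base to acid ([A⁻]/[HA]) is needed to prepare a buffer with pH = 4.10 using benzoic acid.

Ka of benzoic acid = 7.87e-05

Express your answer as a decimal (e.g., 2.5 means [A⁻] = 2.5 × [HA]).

pKa = -log(7.87e-05) = 4.1040. pH = pKa + log([A⁻]/[HA]), so log([A⁻]/[HA]) = pH − pKa = 4.10 − 4.1040 = -0.0040. [A⁻]/[HA] = 10^(-0.0040) = 0.991

[A⁻]/[HA] = 0.991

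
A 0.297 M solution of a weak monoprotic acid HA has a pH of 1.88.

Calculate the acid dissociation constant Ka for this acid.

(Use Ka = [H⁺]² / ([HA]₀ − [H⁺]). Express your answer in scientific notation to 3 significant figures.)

[H⁺] = 10^(−pH) = 10^(−1.88) = 1.318e-02 M. For HA ⇌ H⁺ + A⁻, Ka = [H⁺][A⁻]/[HA] = [H⁺]² / ([HA]₀ − [H⁺]) = (1.318e-02)² / (0.297 − 1.318e-02) = 6.12e-04.

K_a = 6.12e-04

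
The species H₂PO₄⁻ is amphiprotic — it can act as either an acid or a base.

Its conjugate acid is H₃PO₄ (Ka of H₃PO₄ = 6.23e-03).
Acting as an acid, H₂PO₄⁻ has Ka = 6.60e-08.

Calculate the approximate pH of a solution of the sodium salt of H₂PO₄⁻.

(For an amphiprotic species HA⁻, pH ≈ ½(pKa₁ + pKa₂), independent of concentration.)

pKa₁ = -log(6.23e-03) = 2.21; pKa₂ = -log(6.60e-08) = 7.18. For an amphiprotic species, pH ≈ ½(pKa₁ + pKa₂) = ½(2.21 + 7.18) = 4.69.

pH = 4.69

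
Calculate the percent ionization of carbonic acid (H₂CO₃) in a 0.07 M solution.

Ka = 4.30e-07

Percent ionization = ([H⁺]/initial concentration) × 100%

Using Ka equilibrium: x² + Ka×x - Ka×C = 0. Solving: [H⁺] = 1.7328e-04. Percent = (1.7328e-04/0.07) × 100

Percent ionization = 0.248%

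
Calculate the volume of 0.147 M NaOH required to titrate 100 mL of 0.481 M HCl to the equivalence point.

At equivalence: moles acid = moles base. moles HCl = 0.481 × 100/1000 = 0.0481 mol. V_base = moles / 0.147 × 1000 = 327.2 mL.

V_{base} = 327.2 mL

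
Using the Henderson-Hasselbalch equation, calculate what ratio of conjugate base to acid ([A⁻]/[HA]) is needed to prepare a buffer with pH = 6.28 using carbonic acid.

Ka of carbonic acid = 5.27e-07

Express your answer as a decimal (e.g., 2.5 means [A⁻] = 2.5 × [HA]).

pKa = -log(5.27e-07) = 6.2782. pH = pKa + log([A⁻]/[HA]), so log([A⁻]/[HA]) = pH − pKa = 6.28 − 6.2782 = 0.0018. [A⁻]/[HA] = 10^(0.0018) = 1.00

[A⁻]/[HA] = 1.00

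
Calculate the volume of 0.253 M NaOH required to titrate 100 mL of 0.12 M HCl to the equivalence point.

At equivalence: moles acid = moles base. moles HCl = 0.12 × 100/1000 = 0.012 mol. V_base = moles / 0.253 × 1000 = 47.4 mL.

V_{base} = 47.4 mL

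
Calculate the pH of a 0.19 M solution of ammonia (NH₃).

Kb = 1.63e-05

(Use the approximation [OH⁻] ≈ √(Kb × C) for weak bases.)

[OH⁻] = √(Kb × C) = √(1.63e-05 × 0.19) = 1.7598e-03. pOH = 2.75, pH = 14 - pOH

pH = 11.25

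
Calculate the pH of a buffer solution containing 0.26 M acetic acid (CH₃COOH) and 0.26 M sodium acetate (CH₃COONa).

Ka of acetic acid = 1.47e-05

pKa = -log(1.47e-05) = 4.83. pH = pKa + log([A⁻]/[HA]) = 4.83 + log(0.26/0.26)

pH = 4.83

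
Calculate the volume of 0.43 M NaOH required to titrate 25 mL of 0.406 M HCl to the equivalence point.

At equivalence: moles acid = moles base. moles HCl = 0.406 × 25/1000 = 0.01015 mol. V_base = moles / 0.43 × 1000 = 23.6 mL.

V_{base} = 23.6 mL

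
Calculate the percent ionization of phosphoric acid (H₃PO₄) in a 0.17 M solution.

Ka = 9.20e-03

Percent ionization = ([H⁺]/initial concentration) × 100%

Using Ka equilibrium: x² + Ka×x - Ka×C = 0. Solving: [H⁺] = 3.5214e-02. Percent = (3.5214e-02/0.17) × 100

Percent ionization = 20.7%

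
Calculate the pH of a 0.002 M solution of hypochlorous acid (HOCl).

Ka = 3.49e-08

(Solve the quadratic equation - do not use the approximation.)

x² + Ka×x - Ka×C = 0. Using quadratic formula: [H⁺] = 8.3372e-06

pH = 5.08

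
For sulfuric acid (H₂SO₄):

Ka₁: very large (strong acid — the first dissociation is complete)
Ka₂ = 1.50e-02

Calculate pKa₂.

pKa₂ = -log(Ka₂) = -log(1.50e-02) = 1.82.

pK_{a2} = 1.82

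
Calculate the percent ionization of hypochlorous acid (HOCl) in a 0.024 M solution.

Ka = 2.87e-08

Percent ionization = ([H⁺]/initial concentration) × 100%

Using Ka equilibrium: x² + Ka×x - Ka×C = 0. Solving: [H⁺] = 2.6231e-05. Percent = (2.6231e-05/0.024) × 100

Percent ionization = 0.109%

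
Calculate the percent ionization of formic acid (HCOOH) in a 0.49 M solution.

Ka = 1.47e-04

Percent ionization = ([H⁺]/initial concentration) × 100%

Using Ka equilibrium: x² + Ka×x - Ka×C = 0. Solving: [H⁺] = 8.4139e-03. Percent = (8.4139e-03/0.49) × 100

Percent ionization = 1.72%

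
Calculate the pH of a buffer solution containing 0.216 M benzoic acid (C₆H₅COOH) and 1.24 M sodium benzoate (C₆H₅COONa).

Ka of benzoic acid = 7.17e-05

pKa = -log(7.17e-05) = 4.14. pH = pKa + log([A⁻]/[HA]) = 4.14 + log(1.24/0.216)

pH = 4.90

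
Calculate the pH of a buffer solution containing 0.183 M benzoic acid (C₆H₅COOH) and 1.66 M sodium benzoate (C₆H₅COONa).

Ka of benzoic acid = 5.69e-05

pKa = -log(5.69e-05) = 4.24. pH = pKa + log([A⁻]/[HA]) = 4.24 + log(1.66/0.183)

pH = 5.20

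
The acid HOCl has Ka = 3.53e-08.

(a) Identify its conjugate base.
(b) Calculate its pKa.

(a) The conjugate base is formed by removing one H⁺ from HOCl, giving OCl⁻. (b) pKa = -log(Ka) = -log(3.53e-08) = 7.45.

Conjugate base: OCl⁻; pK_a = 7.45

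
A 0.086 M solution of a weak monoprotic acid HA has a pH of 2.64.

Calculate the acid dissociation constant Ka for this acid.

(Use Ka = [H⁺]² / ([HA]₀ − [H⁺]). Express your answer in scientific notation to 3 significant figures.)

[H⁺] = 10^(−pH) = 10^(−2.64) = 2.291e-03 M. For HA ⇌ H⁺ + A⁻, Ka = [H⁺][A⁻]/[HA] = [H⁺]² / ([HA]₀ − [H⁺]) = (2.291e-03)² / (0.086 − 2.291e-03) = 6.27e-05.

K_a = 6.27e-05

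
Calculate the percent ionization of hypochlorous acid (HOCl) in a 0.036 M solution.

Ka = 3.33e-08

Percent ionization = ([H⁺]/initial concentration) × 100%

Using Ka equilibrium: x² + Ka×x - Ka×C = 0. Solving: [H⁺] = 3.4607e-05. Percent = (3.4607e-05/0.036) × 100

Percent ionization = 0.0961%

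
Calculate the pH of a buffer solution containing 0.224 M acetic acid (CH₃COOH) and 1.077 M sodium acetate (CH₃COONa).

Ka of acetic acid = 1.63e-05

pKa = -log(1.63e-05) = 4.79. pH = pKa + log([A⁻]/[HA]) = 4.79 + log(1.077/0.224)

pH = 5.47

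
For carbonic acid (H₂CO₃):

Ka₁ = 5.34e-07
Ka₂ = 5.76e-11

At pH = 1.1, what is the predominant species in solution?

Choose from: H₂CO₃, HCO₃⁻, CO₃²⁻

pKa₁ = 6.27, pKa₂ = 10.24. For a polyprotic acid the predominant species crosses at each pKa: below pKa_n the protonated form dominates, above it the deprotonated form does. At pH = 1.1, the predominant species is H₂CO₃.

H₂CO₃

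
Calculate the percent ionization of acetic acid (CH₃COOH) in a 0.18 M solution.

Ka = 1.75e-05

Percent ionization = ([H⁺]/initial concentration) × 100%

Using Ka equilibrium: x² + Ka×x - Ka×C = 0. Solving: [H⁺] = 1.7661e-03. Percent = (1.7661e-03/0.18) × 100

Percent ionization = 0.981%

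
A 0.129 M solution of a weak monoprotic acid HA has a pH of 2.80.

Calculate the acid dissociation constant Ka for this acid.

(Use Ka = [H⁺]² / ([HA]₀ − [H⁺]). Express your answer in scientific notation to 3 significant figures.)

[H⁺] = 10^(−pH) = 10^(−2.80) = 1.585e-03 M. For HA ⇌ H⁺ + A⁻, Ka = [H⁺][A⁻]/[HA] = [H⁺]² / ([HA]₀ − [H⁺]) = (1.585e-03)² / (0.129 − 1.585e-03) = 1.97e-05.

K_a = 1.97e-05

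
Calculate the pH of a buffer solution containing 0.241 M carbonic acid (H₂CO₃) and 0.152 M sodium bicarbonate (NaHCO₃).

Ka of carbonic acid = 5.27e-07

pKa = -log(5.27e-07) = 6.28. pH = pKa + log([A⁻]/[HA]) = 6.28 + log(0.152/0.241)

pH = 6.08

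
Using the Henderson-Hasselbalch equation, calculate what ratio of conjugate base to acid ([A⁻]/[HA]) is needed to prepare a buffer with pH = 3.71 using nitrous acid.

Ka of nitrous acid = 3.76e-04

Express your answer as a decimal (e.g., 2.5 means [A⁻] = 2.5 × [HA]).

pKa = -log(3.76e-04) = 3.4248. pH = pKa + log([A⁻]/[HA]), so log([A⁻]/[HA]) = pH − pKa = 3.71 − 3.4248 = 0.2852. [A⁻]/[HA] = 10^(0.2852) = 1.93

[A⁻]/[HA] = 1.93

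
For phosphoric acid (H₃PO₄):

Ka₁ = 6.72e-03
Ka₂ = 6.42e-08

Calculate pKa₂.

pKa₂ = -log(Ka₂) = -log(6.42e-08) = 7.19.

pK_{a2} = 7.19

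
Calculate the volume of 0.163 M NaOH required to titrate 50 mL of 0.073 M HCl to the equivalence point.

At equivalence: moles acid = moles base. moles HCl = 0.073 × 50/1000 = 0.00365 mol. V_base = moles / 0.163 × 1000 = 22.4 mL.

V_{base} = 22.4 mL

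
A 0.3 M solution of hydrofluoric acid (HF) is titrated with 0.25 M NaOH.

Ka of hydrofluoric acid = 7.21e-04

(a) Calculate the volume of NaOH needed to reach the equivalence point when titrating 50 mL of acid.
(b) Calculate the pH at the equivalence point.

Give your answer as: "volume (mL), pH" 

moles acid = 0.3 × 50/1000 = 0.015 mol; V_base = moles/0.25 × 1000 = 60.0 mL. At equivalence only the conjugate base is present: [A⁻] = 0.015/0.110 = 1.3636e-01 M. Kb = Kw/Ka = 1.39e-11; [OH⁻] = √(Kb × [A⁻]) = 1.3753e-06; pOH = 5.86; pH = 14 - pOH = 8.14.

V = 60.0 mL, pH = 8.14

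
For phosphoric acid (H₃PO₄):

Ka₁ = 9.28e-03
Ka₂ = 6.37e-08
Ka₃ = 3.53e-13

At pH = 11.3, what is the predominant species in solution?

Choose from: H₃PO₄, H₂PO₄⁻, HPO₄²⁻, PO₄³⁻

pKa₁ = 2.03, pKa₂ = 7.20, pKa₃ = 12.45. For a polyprotic acid the predominant species crosses at each pKa: below pKa_n the protonated form dominates, above it the deprotonated form does. At pH = 11.3, the predominant species is HPO₄²⁻.

HPO₄²⁻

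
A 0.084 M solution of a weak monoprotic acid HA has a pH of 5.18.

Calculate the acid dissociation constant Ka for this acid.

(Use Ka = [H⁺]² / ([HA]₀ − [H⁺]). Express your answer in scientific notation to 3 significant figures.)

[H⁺] = 10^(−pH) = 10^(−5.18) = 6.607e-06 M. For HA ⇌ H⁺ + A⁻, Ka = [H⁺][A⁻]/[HA] = [H⁺]² / ([HA]₀ − [H⁺]) = (6.607e-06)² / (0.084 − 6.607e-06) = 5.20e-10.

K_a = 5.20e-10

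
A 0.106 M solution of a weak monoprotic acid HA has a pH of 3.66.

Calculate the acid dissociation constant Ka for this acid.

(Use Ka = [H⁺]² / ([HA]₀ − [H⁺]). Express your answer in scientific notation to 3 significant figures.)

[H⁺] = 10^(−pH) = 10^(−3.66) = 2.188e-04 M. For HA ⇌ H⁺ + A⁻, Ka = [H⁺][A⁻]/[HA] = [H⁺]² / ([HA]₀ − [H⁺]) = (2.188e-04)² / (0.106 − 2.188e-04) = 4.52e-07.

K_a = 4.52e-07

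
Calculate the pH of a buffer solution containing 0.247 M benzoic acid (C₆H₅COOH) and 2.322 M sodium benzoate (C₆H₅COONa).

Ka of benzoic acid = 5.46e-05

pKa = -log(5.46e-05) = 4.26. pH = pKa + log([A⁻]/[HA]) = 4.26 + log(2.322/0.247)

pH = 5.24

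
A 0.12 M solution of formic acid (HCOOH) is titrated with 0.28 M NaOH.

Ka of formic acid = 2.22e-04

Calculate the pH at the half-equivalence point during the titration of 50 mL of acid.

At half-equivalence [HA] = [A⁻], so Henderson-Hasselbalch gives pH = pKa = -log(2.22e-04) = 3.65.

pH = pKa = 3.65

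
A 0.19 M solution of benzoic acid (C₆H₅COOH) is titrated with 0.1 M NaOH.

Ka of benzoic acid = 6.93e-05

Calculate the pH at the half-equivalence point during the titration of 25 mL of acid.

At half-equivalence [HA] = [A⁻], so Henderson-Hasselbalch gives pH = pKa = -log(6.93e-05) = 4.16.

pH = pKa = 4.16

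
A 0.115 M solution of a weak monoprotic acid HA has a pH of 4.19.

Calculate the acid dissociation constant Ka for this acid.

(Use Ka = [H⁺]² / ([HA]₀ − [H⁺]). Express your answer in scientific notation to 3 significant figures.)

[H⁺] = 10^(−pH) = 10^(−4.19) = 6.457e-05 M. For HA ⇌ H⁺ + A⁻, Ka = [H⁺][A⁻]/[HA] = [H⁺]² / ([HA]₀ − [H⁺]) = (6.457e-05)² / (0.115 − 6.457e-05) = 3.63e-08.

K_a = 3.63e-08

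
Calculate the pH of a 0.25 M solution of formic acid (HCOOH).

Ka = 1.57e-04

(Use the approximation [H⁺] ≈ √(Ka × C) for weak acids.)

[H⁺] = √(Ka × C) = √(1.57e-04 × 0.25) = 6.2650e-03. pH = -log(6.2650e-03)

pH = 2.20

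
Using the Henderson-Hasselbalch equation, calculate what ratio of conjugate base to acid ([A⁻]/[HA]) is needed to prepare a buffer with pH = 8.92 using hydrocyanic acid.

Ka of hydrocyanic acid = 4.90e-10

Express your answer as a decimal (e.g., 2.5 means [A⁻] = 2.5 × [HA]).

pKa = -log(4.90e-10) = 9.3098. pH = pKa + log([A⁻]/[HA]), so log([A⁻]/[HA]) = pH − pKa = 8.92 − 9.3098 = -0.3898. [A⁻]/[HA] = 10^(-0.3898) = 0.408

[A⁻]/[HA] = 0.408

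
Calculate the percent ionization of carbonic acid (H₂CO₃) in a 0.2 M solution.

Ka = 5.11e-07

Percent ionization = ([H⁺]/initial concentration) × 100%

Using Ka equilibrium: x² + Ka×x - Ka×C = 0. Solving: [H⁺] = 3.1943e-04. Percent = (3.1943e-04/0.2) × 100

Percent ionization = 0.16%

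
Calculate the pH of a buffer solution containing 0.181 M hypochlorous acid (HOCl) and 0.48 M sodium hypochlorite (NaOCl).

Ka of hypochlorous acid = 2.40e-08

pKa = -log(2.40e-08) = 7.62. pH = pKa + log([A⁻]/[HA]) = 7.62 + log(0.48/0.181)

pH = 8.04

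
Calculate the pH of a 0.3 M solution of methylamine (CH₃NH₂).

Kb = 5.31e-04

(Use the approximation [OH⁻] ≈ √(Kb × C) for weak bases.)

[OH⁻] = √(Kb × C) = √(5.31e-04 × 0.3) = 1.2621e-02. pOH = 1.90, pH = 14 - pOH

pH = 12.10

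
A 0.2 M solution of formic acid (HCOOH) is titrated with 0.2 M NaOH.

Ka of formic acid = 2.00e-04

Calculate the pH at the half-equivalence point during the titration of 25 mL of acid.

At half-equivalence [HA] = [A⁻], so Henderson-Hasselbalch gives pH = pKa = -log(2.00e-04) = 3.70.

pH = pKa = 3.70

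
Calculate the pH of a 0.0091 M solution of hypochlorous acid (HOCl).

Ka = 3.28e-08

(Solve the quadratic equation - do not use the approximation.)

x² + Ka×x - Ka×C = 0. Using quadratic formula: [H⁺] = 1.7260e-05

pH = 4.76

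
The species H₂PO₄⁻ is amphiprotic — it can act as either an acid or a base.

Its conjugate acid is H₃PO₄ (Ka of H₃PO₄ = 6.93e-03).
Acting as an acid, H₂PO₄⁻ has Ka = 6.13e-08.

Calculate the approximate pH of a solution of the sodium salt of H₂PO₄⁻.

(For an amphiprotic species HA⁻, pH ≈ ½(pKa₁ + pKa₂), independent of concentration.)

pKa₁ = -log(6.93e-03) = 2.16; pKa₂ = -log(6.13e-08) = 7.21. For an amphiprotic species, pH ≈ ½(pKa₁ + pKa₂) = ½(2.16 + 7.21) = 4.69.

pH = 4.69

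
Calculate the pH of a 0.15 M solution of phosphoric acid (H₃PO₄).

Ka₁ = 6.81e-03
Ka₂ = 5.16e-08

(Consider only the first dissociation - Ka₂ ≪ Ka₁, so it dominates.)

First dissociation dominates. From Ka₁ = [H⁺][HA⁻]/[H₂A], x² + Ka₁·x − Ka₁·C = 0 with C = 0.15 M and Ka₁ = 6.81e-03. Solving: [H⁺] = (−Ka₁ + √(Ka₁² + 4·Ka₁·C)) / 2 = 2.8737e-02 M. pH = -log(2.8737e-02) = 1.54.

pH = 1.54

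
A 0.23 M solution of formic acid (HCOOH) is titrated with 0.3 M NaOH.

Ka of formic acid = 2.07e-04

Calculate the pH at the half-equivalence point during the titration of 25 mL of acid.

At half-equivalence [HA] = [A⁻], so Henderson-Hasselbalch gives pH = pKa = -log(2.07e-04) = 3.68.

pH = pKa = 3.68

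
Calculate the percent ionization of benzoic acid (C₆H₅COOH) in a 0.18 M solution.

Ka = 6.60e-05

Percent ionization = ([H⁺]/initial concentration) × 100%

Using Ka equilibrium: x² + Ka×x - Ka×C = 0. Solving: [H⁺] = 3.4139e-03. Percent = (3.4139e-03/0.18) × 100

Percent ionization = 1.9%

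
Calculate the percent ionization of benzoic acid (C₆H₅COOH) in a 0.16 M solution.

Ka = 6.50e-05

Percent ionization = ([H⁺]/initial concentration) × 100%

Using Ka equilibrium: x² + Ka×x - Ka×C = 0. Solving: [H⁺] = 3.1926e-03. Percent = (3.1926e-03/0.16) × 100

Percent ionization = 2%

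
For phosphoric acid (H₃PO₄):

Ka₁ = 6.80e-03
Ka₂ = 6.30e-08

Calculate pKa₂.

pKa₂ = -log(Ka₂) = -log(6.30e-08) = 7.20.

pK_{a2} = 7.20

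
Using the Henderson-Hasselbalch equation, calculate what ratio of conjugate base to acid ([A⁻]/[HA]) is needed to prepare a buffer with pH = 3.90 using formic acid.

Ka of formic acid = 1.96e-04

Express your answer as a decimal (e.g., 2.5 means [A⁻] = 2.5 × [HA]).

pKa = -log(1.96e-04) = 3.7077. pH = pKa + log([A⁻]/[HA]), so log([A⁻]/[HA]) = pH − pKa = 3.90 − 3.7077 = 0.1923. [A⁻]/[HA] = 10^(0.1923) = 1.56

[A⁻]/[HA] = 1.56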